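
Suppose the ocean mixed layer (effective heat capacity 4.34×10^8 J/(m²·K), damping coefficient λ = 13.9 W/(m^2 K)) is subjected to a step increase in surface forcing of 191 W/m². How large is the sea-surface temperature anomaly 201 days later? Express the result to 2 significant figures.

5.9 K

Areal heat capacity C = 4.34×10^8 J/(m²·K) (given).
τ = C / λ = 4.34×10^8 / 13.9 = 3.12×10^7 s.
Equilibrium anomaly ΔT_eq = F / λ = 191 / 13.9 = 13.7 K.
t = 201 days = 1.74×10^7 s, so t/τ = 0.556.
ΔT(t) = ΔT_eq (1 − e^(−t/τ)) = 13.7 × (1 − e^−0.556) = 5.86 K.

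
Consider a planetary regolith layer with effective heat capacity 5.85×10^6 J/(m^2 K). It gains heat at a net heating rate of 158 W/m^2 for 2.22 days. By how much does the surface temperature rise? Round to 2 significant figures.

5.2 K

Areal heat capacity C = 5.85×10^6 J/(m^2 K) (given).
Net heat input Q = F Δt = 158 × (2.22 days × 86400 s/day) = 3.03×10^7 J/m².
ΔT = Q / C = 3.03×10^7 / 5.85×10^6 = 5.18 K.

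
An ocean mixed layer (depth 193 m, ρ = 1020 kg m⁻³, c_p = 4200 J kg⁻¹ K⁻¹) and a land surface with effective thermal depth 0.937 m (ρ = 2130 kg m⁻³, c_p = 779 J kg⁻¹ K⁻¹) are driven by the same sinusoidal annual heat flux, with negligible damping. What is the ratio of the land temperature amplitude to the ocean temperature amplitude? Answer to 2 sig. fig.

530

C_ocean = 1020 × 4200 × 193 = 8.27×10^8 J/(m²·K).
C_land = 2130 × 779 × 0.937 = 1.55×10^6 J/(m²·K).
Undamped amplitude ∝ 1/C, so A_land/A_ocean = C_ocean/C_land = 532.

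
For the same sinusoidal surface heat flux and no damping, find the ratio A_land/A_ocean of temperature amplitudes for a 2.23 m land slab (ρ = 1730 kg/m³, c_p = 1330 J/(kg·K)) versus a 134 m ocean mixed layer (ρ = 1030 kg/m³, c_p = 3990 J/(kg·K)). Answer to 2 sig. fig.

110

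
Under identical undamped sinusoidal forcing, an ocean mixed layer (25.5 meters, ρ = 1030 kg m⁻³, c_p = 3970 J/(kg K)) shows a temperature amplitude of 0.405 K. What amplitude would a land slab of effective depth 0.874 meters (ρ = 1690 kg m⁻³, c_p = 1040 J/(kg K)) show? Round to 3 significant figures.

C_ocean = 1.04×10^8 J/(m²·K); C_land = 1.54×10^6 J/(m²·K).
A ∝ 1/C ⇒ A_land = A_ocean × C_ocean/C_land = 0.405 × 67.9 = 27.5 K.

27.5 K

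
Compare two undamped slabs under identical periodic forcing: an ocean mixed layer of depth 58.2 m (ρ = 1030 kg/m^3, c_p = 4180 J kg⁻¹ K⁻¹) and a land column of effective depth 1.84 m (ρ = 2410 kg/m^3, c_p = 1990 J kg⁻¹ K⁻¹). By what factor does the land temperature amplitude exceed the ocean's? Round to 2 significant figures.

C_ocean = 1030 × 4180 × 58.2 = 2.51×10^8 J/(m²·K).
C_land = 2410 × 1990 × 1.84 = 8.82×10^6 J/(m²·K).
Undamped amplitude ∝ 1/C, so A_land/A_ocean = C_ocean/C_land = 28.4.

28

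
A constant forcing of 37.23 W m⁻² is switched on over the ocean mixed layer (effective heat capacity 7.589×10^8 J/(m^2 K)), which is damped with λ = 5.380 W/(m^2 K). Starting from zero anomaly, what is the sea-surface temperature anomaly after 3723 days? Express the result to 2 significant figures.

Areal heat capacity C = 7.589×10^8 J/(m^2 K) (given).
τ = C / λ = 7.59×10^8 / 5.380 = 1.41×10^8 s.
Equilibrium anomaly ΔT_eq = F / λ = 37.23 / 5.380 = 6.92 K.
t = 3723 days = 3.22×10^8 s, so t/τ = 2.28.
ΔT(t) = ΔT_eq (1 − e^(−t/τ)) = 6.92 × (1 − e^−2.28) = 6.21 K.

6.2 K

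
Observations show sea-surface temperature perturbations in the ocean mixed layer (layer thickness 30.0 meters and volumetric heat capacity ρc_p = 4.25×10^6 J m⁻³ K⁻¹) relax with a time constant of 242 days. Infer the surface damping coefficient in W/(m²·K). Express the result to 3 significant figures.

6.10

Areal heat capacity C = ρc_p × D = 4.25×10^6 × 30.0 = 1.28×10^8 J/(m²·K).
τ = 242 days = 2.09×10^7 s.
λ = C / τ = 1.28×10^8 / 2.09×10^7 = 6.10 W/(m²·K).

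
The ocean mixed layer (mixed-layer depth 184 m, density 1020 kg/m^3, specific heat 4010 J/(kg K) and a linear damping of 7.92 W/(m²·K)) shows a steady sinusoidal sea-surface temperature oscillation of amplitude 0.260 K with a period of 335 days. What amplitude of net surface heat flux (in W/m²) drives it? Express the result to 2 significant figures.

43

Areal heat capacity C = ρ c_p D = 1020 × 4010 × 184 = 7.53×10^8 J/(m²·K).
ω = 2π / 2.89×10^7 s = 2.17×10^-7 s⁻¹.
√((Cω)² + λ²) = √((163)² + 7.92²) = 164 W/(m²·K).
F₀ = A × √((Cω)²+λ²) = 0.260 × 164 = 42.5 W/m².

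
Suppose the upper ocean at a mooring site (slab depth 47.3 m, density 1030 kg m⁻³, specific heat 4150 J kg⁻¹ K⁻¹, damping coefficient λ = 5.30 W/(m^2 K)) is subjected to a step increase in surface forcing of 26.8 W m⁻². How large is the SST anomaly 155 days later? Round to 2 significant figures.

1.5 K

Areal heat capacity C = ρ c_p D = 1030 × 4150 × 47.3 = 2.02×10^8 J/(m²·K).
τ = C / λ = 2.02×10^8 / 5.30 = 3.81×10^7 s.
Equilibrium anomaly ΔT_eq = F / λ = 26.8 / 5.30 = 5.06 K.
t = 155 days = 1.34×10^7 s, so t/τ = 0.351.
ΔT(t) = ΔT_eq (1 − e^(−t/τ)) = 5.06 × (1 − e^−0.351) = 1.50 K.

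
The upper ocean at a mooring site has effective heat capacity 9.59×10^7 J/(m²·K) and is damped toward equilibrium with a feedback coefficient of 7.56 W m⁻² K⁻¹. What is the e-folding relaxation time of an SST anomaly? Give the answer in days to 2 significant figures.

150 days

Areal heat capacity C = 9.59×10^7 J/(m²·K) (given).
Relaxation time τ = C / λ = 9.59×10^7 / 7.56 = 1.27×10^7 s.
In days: 1.27×10^7 s / (86400 s/day) = 147 days.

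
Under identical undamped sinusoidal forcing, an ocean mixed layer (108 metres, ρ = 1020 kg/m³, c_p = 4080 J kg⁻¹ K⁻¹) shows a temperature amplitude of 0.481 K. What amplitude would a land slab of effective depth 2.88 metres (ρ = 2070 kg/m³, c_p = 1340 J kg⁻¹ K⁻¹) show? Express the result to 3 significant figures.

C_ocean = 4.49×10^8 J/(m²·K); C_land = 7.99×10^6 J/(m²·K).
A ∝ 1/C ⇒ A_land = A_ocean × C_ocean/C_land = 0.481 × 56.3 = 27.1 K.

27.1 K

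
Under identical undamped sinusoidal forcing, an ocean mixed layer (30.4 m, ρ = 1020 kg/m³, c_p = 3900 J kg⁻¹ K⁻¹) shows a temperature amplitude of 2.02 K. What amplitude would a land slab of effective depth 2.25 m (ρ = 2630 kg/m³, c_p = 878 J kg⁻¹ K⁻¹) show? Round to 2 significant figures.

47 K

C_ocean = 1.21×10^8 J/(m²·K); C_land = 5.20×10^6 J/(m²·K).
A ∝ 1/C ⇒ A_land = A_ocean × C_ocean/C_land = 2.02 × 23.3 = 47.0 K.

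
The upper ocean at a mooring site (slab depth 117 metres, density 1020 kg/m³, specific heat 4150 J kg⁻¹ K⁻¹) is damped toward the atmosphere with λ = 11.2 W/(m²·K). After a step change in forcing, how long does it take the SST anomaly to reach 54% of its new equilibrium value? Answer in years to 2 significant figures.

1.1 years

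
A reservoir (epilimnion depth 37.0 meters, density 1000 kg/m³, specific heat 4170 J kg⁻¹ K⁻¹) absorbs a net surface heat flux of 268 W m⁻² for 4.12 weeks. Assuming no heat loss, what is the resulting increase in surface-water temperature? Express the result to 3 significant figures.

4.33 K

Areal heat capacity C = ρ c_p D = 1000 × 4170 × 37.0 = 1.54×10^8 J/(m^2 K).
Net heat input Q = F Δt = 268 × (4.12 weeks × 6.048×10^5 s/week) = 6.68×10^8 J/m².
ΔT = Q / C = 6.68×10^8 / 1.54×10^8 = 4.33 K.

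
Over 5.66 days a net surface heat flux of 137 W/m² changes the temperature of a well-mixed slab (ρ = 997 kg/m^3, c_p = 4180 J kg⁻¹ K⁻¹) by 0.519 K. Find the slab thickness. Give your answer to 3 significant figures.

Heat input Q = F Δt = 137 × 4.89×10^5 s = 6.70×10^7 J/m².
Required areal heat capacity C = Q / ΔT = 1.29×10^8 J/(m²·K).
Depth D = C / (ρ c_p) = 1.29×10^8 / (997 × 4180) = 31.0 m.

31.0 m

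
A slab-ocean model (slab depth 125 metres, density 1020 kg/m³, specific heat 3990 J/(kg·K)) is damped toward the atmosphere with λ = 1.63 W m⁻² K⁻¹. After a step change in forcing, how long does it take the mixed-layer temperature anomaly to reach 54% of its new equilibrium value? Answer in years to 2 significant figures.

Areal heat capacity C = ρ c_p D = 1020 × 3990 × 125 = 5.09×10^8 J m⁻² K⁻¹.
τ = C / λ = 5.09×10^8 / 1.63 = 3.12×10^8 s.
Fraction reached: 1 − e^(−t/τ) = 0.54 ⇒ t = −τ ln(1 − 0.54) = τ × 0.777.
t = 2.42×10^8 s = 7.68 years.

7.7 years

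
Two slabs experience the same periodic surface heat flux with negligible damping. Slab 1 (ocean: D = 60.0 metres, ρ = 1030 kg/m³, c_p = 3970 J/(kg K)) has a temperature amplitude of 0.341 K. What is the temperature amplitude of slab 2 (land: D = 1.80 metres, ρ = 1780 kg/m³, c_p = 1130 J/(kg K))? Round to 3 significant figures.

23.1 K

C_ocean = 2.45×10^8 J/(m²·K); C_land = 3.62×10^6 J/(m²·K).
A ∝ 1/C ⇒ A_land = A_ocean × C_ocean/C_land = 0.341 × 67.8 = 23.1 K.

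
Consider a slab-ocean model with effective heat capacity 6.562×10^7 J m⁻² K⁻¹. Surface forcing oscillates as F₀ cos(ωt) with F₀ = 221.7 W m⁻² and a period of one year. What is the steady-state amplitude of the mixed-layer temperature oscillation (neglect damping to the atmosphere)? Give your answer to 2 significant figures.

17 K

Areal heat capacity C = 6.562×10^7 J m⁻² K⁻¹ (given).
Angular frequency ω = 2π / T = 2π / 3.15×10^7 s = 1.99×10^-7 s⁻¹.
Cω = 6.56×10^7 × 1.99×10^-7 = 13.1 W/(m²·K).
Amplitude A = F₀ / (Cω) = 221.7 / 13.1 = 17.0 K.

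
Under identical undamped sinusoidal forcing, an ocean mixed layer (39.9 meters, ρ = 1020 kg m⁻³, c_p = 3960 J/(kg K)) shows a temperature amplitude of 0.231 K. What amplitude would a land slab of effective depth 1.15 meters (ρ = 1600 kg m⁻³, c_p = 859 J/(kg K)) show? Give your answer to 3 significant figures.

23.6 K

C_ocean = 1.61×10^8 J/(m²·K); C_land = 1.58×10^6 J/(m²·K).
A ∝ 1/C ⇒ A_land = A_ocean × C_ocean/C_land = 0.231 × 102 = 23.6 K.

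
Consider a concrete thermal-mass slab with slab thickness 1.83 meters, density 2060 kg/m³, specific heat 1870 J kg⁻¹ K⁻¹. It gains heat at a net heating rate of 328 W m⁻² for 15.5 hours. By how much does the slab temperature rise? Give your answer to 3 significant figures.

2.60 K

Areal heat capacity C = ρ c_p D = 2060 × 1870 × 1.83 = 7.05×10^6 J m⁻² K⁻¹.
Net heat input Q = F Δt = 328 × (15.5 hours × 3600 s/hour) = 1.83×10^7 J/m².
ΔT = Q / C = 1.83×10^7 / 7.05×10^6 = 2.60 K.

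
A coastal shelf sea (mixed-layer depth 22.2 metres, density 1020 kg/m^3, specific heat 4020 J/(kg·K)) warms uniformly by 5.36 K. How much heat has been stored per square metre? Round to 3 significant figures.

4.88×10^8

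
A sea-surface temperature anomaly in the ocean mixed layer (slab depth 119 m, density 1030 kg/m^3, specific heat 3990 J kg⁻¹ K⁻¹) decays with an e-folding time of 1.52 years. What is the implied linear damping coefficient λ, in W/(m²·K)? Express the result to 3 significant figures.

Areal heat capacity C = ρ c_p D = 1030 × 3990 × 119 = 4.89×10^8 J m⁻² K⁻¹.
τ = 1.52 years = 4.80×10^7 s.
λ = C / τ = 4.89×10^8 / 4.80×10^7 = 10.2 W/(m²·K).

10.2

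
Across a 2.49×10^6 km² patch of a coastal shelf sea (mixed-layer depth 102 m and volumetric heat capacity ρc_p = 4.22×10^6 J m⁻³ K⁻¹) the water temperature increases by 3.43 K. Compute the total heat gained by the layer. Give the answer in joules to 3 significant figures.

Areal heat capacity C = ρc_p × D = 4.22×10^6 × 102 = 4.30×10^8 J/(m^2 K).
Heat per unit area: q = C ΔT = 4.30×10^8 × 3.43 = 1.48×10^9 J/m².
Total heat: Q = q × A = 1.48×10^9 × (2.49×10^6 × 10⁶ m²) = 3.68×10^21 J.

3.68×10^21 J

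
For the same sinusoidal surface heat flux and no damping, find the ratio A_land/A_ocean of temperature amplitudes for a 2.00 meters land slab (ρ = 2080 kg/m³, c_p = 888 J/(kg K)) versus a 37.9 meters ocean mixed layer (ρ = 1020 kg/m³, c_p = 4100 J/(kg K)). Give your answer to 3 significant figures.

42.9

C_ocean = 1020 × 4100 × 37.9 = 1.58×10^8 J/(m²·K).
C_land = 2080 × 888 × 2.00 = 3.69×10^6 J/(m²·K).
Undamped amplitude ∝ 1/C, so A_land/A_ocean = C_ocean/C_land = 42.9.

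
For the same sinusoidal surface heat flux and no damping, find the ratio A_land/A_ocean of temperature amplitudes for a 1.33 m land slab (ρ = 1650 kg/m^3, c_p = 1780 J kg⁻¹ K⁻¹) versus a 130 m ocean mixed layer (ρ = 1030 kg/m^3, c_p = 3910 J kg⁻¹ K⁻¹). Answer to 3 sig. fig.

134

C_ocean = 1030 × 3910 × 130 = 5.24×10^8 J/(m²·K).
C_land = 1650 × 1780 × 1.33 = 3.91×10^6 J/(m²·K).
Undamped amplitude ∝ 1/C, so A_land/A_ocean = C_ocean/C_land = 134.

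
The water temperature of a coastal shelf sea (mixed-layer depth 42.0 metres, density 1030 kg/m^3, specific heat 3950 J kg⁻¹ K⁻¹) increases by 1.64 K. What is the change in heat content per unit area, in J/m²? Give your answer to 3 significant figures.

Areal heat capacity C = ρ c_p D = 1030 × 3950 × 42.0 = 1.71×10^8 J/(m^2 K).
ΔQ = C ΔT = 1.71×10^8 × 1.64 = 2.80×10^8 J/m².

2.80×10^8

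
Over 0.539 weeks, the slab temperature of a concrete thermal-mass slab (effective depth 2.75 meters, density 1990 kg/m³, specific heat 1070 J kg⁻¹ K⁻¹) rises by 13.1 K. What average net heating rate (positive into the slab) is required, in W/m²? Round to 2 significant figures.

Areal heat capacity C = ρ c_p D = 1990 × 1070 × 2.75 = 5.86×10^6 J m⁻² K⁻¹.
Required heat per unit area: Q = C ΔT = 5.86×10^6 × 13.1 = 7.67×10^7 J/m².
Flux F = Q / Δt = 7.67×10^7 / 3.26×10^5 s = 235 W/m².

240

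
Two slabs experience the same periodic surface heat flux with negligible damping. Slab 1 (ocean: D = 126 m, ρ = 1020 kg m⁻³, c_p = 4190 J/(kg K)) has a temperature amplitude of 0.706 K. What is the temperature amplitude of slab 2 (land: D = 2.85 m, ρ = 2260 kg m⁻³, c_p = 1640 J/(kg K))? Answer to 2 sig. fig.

C_ocean = 5.38×10^8 J/(m²·K); C_land = 1.06×10^7 J/(m²·K).
A ∝ 1/C ⇒ A_land = A_ocean × C_ocean/C_land = 0.706 × 51.0 = 36.0 K.

36 K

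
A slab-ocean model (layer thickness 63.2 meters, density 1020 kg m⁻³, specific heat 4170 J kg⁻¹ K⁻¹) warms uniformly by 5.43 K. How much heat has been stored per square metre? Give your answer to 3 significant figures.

1.46×10^9

Areal heat capacity C = ρ c_p D = 1020 × 4170 × 63.2 = 2.69×10^8 J m⁻² K⁻¹.
ΔQ = C ΔT = 2.69×10^8 × 5.43 = 1.46×10^9 J/m².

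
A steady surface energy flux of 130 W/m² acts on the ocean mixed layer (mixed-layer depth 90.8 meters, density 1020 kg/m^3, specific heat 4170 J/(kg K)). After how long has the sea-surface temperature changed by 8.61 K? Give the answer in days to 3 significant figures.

Areal heat capacity C = ρ c_p D = 1020 × 4170 × 90.8 = 3.86×10^8 J/(m^2 K).
Time required: Δt = C ΔT / F = 3.86×10^8 × 8.61 / 130 = 2.56×10^7 s.
In days: 2.56×10^7 s / (86400 s/day) = 296 days.

296 days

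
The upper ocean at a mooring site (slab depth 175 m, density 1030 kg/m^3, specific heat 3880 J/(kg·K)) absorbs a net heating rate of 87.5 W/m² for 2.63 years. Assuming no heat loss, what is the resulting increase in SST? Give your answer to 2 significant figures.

10 K

Areal heat capacity C = ρ c_p D = 1030 × 3880 × 175 = 6.99×10^8 J/(m^2 K).
Net heat input Q = F Δt = 87.5 × (2.63 years × 3.156×10^7 s/year) = 7.26×10^9 J/m².
ΔT = Q / C = 7.26×10^9 / 6.99×10^8 = 10.4 K.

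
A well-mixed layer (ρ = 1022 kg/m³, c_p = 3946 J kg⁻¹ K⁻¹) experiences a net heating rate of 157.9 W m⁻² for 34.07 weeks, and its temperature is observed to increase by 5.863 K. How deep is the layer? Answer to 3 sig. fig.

138 m

Heat input Q = F Δt = 157.9 × 2.06×10^7 s = 3.25×10^9 J/m².
Required areal heat capacity C = Q / ΔT = 5.55×10^8 J/(m²·K).
Depth D = C / (ρ c_p) = 5.55×10^8 / (1022 × 3946) = 138 m.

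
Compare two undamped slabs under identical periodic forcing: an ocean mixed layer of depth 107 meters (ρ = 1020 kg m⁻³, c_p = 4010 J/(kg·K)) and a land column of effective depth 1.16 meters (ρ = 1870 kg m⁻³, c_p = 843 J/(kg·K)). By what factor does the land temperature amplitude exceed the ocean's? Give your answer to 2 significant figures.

240

C_ocean = 1020 × 4010 × 107 = 4.38×10^8 J/(m²·K).
C_land = 1870 × 843 × 1.16 = 1.83×10^6 J/(m²·K).
Undamped amplitude ∝ 1/C, so A_land/A_ocean = C_ocean/C_land = 239.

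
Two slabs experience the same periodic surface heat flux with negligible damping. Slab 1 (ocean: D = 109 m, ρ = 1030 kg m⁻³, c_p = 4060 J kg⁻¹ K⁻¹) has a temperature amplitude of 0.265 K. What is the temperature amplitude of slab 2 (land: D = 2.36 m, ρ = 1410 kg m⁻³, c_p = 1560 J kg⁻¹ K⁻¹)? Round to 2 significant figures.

C_ocean = 4.56×10^8 J/(m²·K); C_land = 5.19×10^6 J/(m²·K).
A ∝ 1/C ⇒ A_land = A_ocean × C_ocean/C_land = 0.265 × 87.8 = 23.3 K.

23 K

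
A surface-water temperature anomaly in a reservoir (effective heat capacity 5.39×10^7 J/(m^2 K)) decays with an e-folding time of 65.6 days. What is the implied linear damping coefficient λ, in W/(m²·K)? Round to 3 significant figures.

Areal heat capacity C = 5.39×10^7 J/(m^2 K) (given).
τ = 65.6 days = 5.67×10^6 s.
λ = C / τ = 5.39×10^7 / 5.67×10^6 = 9.51 W/(m²·K).

9.51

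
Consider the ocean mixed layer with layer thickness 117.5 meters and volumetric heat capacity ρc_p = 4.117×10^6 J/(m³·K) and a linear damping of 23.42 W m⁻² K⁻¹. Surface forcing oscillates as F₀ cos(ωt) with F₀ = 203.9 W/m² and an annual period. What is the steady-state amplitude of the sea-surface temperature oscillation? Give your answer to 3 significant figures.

Areal heat capacity C = ρc_p × D = 4.117×10^6 × 117.5 = 4.84×10^8 J m⁻² K⁻¹.
Angular frequency ω = 2π / T = 2π / 3.15×10^7 s = 1.99×10^-7 s⁻¹.
√((Cω)² + λ²) = √((96.4)² + 23.42²) = 99.2 W/(m²·K).
Amplitude A = F₀ / √((Cω)²+λ²) = 203.9 / 99.2 = 2.06 K.

2.06 K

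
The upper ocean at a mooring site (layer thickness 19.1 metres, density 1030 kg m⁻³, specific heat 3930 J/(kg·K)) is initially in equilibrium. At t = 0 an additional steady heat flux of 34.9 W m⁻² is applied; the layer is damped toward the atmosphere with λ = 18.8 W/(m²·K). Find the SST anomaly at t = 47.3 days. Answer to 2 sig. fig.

Areal heat capacity C = ρ c_p D = 1030 × 3930 × 19.1 = 7.73×10^7 J/(m²·K).
τ = C / λ = 7.73×10^7 / 18.8 = 4.11×10^6 s.
Equilibrium anomaly ΔT_eq = F / λ = 34.9 / 18.8 = 1.86 K.
t = 47.3 days = 4.09×10^6 s, so t/τ = 0.994.
ΔT(t) = ΔT_eq (1 − e^(−t/τ)) = 1.86 × (1 − e^−0.994) = 1.17 K.

1.2 K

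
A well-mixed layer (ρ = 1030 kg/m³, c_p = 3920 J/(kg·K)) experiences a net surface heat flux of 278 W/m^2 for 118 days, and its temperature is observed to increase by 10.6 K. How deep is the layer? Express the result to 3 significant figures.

Heat input Q = F Δt = 278 × 1.02×10^7 s = 2.83×10^9 J/m².
Required areal heat capacity C = Q / ΔT = 2.67×10^8 J/(m²·K).
Depth D = C / (ρ c_p) = 2.67×10^8 / (1030 × 3920) = 66.2 m.

66.2 m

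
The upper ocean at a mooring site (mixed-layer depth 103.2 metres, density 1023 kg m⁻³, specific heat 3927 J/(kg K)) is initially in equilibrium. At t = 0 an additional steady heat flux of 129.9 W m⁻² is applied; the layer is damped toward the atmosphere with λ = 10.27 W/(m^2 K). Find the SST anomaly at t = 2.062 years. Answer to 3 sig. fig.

10.1 K

Areal heat capacity C = ρ c_p D = 1023 × 3927 × 103.2 = 4.15×10^8 J/(m²·K).
τ = C / λ = 4.15×10^8 / 10.27 = 4.04×10^7 s.
Equilibrium anomaly ΔT_eq = F / λ = 129.9 / 10.27 = 12.6 K.
t = 2.062 years = 6.51×10^7 s, so t/τ = 1.61.
ΔT(t) = ΔT_eq (1 − e^(−t/τ)) = 12.6 × (1 − e^−1.61) = 10.1 K.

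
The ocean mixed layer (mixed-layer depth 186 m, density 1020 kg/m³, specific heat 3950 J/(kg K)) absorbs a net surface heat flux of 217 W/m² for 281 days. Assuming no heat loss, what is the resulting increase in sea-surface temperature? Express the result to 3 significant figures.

7.03 K

Areal heat capacity C = ρ c_p D = 1020 × 3950 × 186 = 7.49×10^8 J/(m^2 K).
Net heat input Q = F Δt = 217 × (281 days × 86400 s/day) = 5.27×10^9 J/m².
ΔT = Q / C = 5.27×10^9 / 7.49×10^8 = 7.03 K.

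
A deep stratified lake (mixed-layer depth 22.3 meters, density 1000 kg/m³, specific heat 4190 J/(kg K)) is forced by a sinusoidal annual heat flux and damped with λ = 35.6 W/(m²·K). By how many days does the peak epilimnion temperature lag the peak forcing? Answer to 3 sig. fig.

Areal heat capacity C = ρ c_p D = 1000 × 4190 × 22.3 = 9.34×10^7 J/(m²·K).
ω = 2π / 3.15×10^7 s = 1.99×10^-7 s⁻¹.
Phase lag φ = arctan(Cω/λ) = arctan(18.6/35.6) = 0.482 rad.
Time lag = φ / ω = 0.482 / 1.99×10^-7 = 2.42×10^6 s = 28.0 days.

28.0 days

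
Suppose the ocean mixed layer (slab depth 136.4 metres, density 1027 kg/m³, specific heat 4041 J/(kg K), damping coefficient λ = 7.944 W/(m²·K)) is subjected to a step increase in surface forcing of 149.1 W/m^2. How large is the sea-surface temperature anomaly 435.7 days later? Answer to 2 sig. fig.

7.7 K

Areal heat capacity C = ρ c_p D = 1027 × 4041 × 136.4 = 5.66×10^8 J/(m^2 K).
τ = C / λ = 5.66×10^8 / 7.944 = 7.13×10^7 s.
Equilibrium anomaly ΔT_eq = F / λ = 149.1 / 7.944 = 18.8 K.
t = 435.7 days = 3.76×10^7 s, so t/τ = 0.528.
ΔT(t) = ΔT_eq (1 − e^(−t/τ)) = 18.8 × (1 − e^−0.528) = 7.70 K.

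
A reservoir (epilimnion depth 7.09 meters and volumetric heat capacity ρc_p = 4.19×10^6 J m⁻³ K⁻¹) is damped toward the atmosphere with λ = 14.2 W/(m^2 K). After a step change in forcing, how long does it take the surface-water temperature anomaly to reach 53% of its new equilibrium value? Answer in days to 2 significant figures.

Areal heat capacity C = ρc_p × D = 4.19×10^6 × 7.09 = 2.97×10^7 J m⁻² K⁻¹.
τ = C / λ = 2.97×10^7 / 14.2 = 2.09×10^6 s.
Fraction reached: 1 − e^(−t/τ) = 0.53 ⇒ t = −τ ln(1 − 0.53) = τ × 0.755.
t = 1.58×10^6 s = 18.3 days.

18 days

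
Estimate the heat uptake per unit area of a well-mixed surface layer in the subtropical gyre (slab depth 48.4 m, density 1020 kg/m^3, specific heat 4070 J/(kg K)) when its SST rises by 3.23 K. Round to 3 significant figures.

Areal heat capacity C = ρ c_p D = 1020 × 4070 × 48.4 = 2.01×10^8 J m⁻² K⁻¹.
ΔQ = C ΔT = 2.01×10^8 × 3.23 = 6.49×10^8 J/m².

6.49×10^8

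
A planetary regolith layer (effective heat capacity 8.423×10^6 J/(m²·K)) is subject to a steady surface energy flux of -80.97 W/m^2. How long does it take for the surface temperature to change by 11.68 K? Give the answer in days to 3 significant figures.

Areal heat capacity C = 8.423×10^6 J/(m²·K) (given).
Time required: Δt = C ΔT / F = 8.42×10^6 × -11.68 / -80.97 = 1.22×10^6 s.
In days: 1.22×10^6 s / (86400 s/day) = 14.1 days.

14.1 days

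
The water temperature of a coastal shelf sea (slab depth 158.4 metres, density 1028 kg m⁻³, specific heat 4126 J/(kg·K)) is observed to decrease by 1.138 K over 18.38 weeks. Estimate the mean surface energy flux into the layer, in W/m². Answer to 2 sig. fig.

Areal heat capacity C = ρ c_p D = 1028 × 4126 × 158.4 = 6.72×10^8 J/(m^2 K).
Required heat per unit area: Q = C ΔT = 6.72×10^8 × -1.138 = -7.65×10^8 J/m².
Flux F = Q / Δt = -7.65×10^8 / 1.11×10^7 s = -68.8 W/m².

-69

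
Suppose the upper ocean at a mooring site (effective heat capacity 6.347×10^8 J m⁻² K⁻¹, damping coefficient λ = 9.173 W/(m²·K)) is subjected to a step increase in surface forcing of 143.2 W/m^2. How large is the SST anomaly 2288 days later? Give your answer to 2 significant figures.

15 K

Areal heat capacity C = 6.347×10^8 J m⁻² K⁻¹ (given).
τ = C / λ = 6.35×10^8 / 9.173 = 6.92×10^7 s.
Equilibrium anomaly ΔT_eq = F / λ = 143.2 / 9.173 = 15.6 K.
t = 2288 days = 1.98×10^8 s, so t/τ = 2.86.
ΔT(t) = ΔT_eq (1 − e^(−t/τ)) = 15.6 × (1 − e^−2.86) = 14.7 K.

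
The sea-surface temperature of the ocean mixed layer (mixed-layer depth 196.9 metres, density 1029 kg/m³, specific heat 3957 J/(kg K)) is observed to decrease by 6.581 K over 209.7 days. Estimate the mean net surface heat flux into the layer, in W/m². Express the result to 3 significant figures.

Areal heat capacity C = ρ c_p D = 1029 × 3957 × 196.9 = 8.02×10^8 J/(m²·K).
Required heat per unit area: Q = C ΔT = 8.02×10^8 × -6.581 = -5.28×10^9 J/m².
Flux F = Q / Δt = -5.28×10^9 / 1.81×10^7 s = -291 W/m².

-291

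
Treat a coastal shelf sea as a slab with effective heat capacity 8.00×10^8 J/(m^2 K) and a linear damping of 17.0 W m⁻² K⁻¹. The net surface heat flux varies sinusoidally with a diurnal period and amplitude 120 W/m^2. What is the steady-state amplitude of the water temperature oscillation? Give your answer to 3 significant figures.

Areal heat capacity C = 8.00×10^8 J/(m^2 K) (given).
Angular frequency ω = 2π / T = 2π / 86400 s = 7.27×10^-5 s⁻¹.
√((Cω)² + λ²) = √((58200)² + 17.0²) = 58200 W/(m²·K).
Amplitude A = F₀ / √((Cω)²+λ²) = 120 / 58200 = 0.00206 K.

0.00206 K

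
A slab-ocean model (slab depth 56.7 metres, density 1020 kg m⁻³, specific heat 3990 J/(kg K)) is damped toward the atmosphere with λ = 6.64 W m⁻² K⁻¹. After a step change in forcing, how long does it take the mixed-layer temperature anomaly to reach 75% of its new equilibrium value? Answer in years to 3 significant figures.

1.53 years

Areal heat capacity C = ρ c_p D = 1020 × 3990 × 56.7 = 2.31×10^8 J/(m^2 K).
τ = C / λ = 2.31×10^8 / 6.64 = 3.48×10^7 s.
Fraction reached: 1 − e^(−t/τ) = 0.75 ⇒ t = −τ ln(1 − 0.75) = τ × 1.39.
t = 4.82×10^7 s = 1.53 years.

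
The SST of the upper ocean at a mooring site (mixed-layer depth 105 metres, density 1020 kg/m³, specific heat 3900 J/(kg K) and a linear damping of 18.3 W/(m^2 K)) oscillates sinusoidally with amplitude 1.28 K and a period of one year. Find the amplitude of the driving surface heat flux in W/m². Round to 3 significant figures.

109

Areal heat capacity C = ρ c_p D = 1020 × 3900 × 105 = 4.18×10^8 J m⁻² K⁻¹.
ω = 2π / 3.15×10^7 s = 1.99×10^-7 s⁻¹.
√((Cω)² + λ²) = √((83.2)² + 18.3²) = 85.2 W/(m²·K).
F₀ = A × √((Cω)²+λ²) = 1.28 × 85.2 = 109 W/m².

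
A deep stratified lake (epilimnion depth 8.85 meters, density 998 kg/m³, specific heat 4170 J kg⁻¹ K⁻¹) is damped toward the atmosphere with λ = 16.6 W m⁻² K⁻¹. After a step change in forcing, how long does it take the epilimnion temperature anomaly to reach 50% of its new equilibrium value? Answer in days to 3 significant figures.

Areal heat capacity C = ρ c_p D = 998 × 4170 × 8.85 = 3.68×10^7 J m⁻² K⁻¹.
τ = C / λ = 3.68×10^7 / 16.6 = 2.22×10^6 s.
Fraction reached: 1 − e^(−t/τ) = 0.50 ⇒ t = −τ ln(1 − 0.50) = τ × 0.693.
t = 1.54×10^6 s = 17.8 days.

17.8 days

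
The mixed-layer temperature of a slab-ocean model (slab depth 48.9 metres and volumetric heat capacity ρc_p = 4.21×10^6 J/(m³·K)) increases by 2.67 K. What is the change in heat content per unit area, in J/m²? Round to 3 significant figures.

5.50×10^8

Areal heat capacity C = ρc_p × D = 4.21×10^6 × 48.9 = 2.06×10^8 J/(m^2 K).
ΔQ = C ΔT = 2.06×10^8 × 2.67 = 5.50×10^8 J/m².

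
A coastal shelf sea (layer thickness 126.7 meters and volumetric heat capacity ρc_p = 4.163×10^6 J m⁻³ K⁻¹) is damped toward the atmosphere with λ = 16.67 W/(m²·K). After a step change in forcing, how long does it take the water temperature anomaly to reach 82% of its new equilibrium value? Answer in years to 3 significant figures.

1.72 years

Areal heat capacity C = ρc_p × D = 4.163×10^6 × 126.7 = 5.27×10^8 J/(m²·K).
τ = C / λ = 5.27×10^8 / 16.67 = 3.16×10^7 s.
Fraction reached: 1 − e^(−t/τ) = 0.82 ⇒ t = −τ ln(1 − 0.82) = τ × 1.71.
t = 5.43×10^7 s = 1.72 years.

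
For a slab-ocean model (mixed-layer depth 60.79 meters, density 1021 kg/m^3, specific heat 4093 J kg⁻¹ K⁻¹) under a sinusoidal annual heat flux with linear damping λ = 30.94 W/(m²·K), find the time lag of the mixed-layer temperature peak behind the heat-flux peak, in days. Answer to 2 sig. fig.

Areal heat capacity C = ρ c_p D = 1021 × 4093 × 60.79 = 2.54×10^8 J/(m²·K).
ω = 2π / 3.15×10^7 s = 1.99×10^-7 s⁻¹.
Phase lag φ = arctan(Cω/λ) = arctan(50.6/30.94) = 1.02 rad.
Time lag = φ / ω = 1.02 / 1.99×10^-7 = 5.13×10^6 s = 59.4 days.

59 days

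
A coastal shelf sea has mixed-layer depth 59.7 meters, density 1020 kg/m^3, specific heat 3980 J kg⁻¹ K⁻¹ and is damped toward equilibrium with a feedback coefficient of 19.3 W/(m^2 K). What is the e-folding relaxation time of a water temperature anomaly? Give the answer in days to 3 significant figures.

145 days

Areal heat capacity C = ρ c_p D = 1020 × 3980 × 59.7 = 2.42×10^8 J/(m^2 K).
Relaxation time τ = C / λ = 2.42×10^8 / 19.3 = 1.26×10^7 s.
In days: 1.26×10^7 s / (86400 s/day) = 145 days.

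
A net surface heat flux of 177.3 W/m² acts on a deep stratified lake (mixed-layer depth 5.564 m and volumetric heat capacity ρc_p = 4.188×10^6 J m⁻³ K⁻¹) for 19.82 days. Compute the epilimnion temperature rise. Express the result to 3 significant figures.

13.0 K

Areal heat capacity C = ρc_p × D = 4.188×10^6 × 5.564 = 2.33×10^7 J/(m²·K).
Net heat input Q = F Δt = 177.3 × (19.82 days × 86400 s/day) = 3.04×10^8 J/m².
ΔT = Q / C = 3.04×10^8 / 2.33×10^7 = 13.0 K.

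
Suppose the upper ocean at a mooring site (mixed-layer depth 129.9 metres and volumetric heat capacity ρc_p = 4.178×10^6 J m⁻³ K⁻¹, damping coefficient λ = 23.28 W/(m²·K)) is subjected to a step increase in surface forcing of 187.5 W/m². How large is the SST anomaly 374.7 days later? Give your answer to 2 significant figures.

Areal heat capacity C = ρc_p × D = 4.178×10^6 × 129.9 = 5.43×10^8 J/(m²·K).
τ = C / λ = 5.43×10^8 / 23.28 = 2.33×10^7 s.
Equilibrium anomaly ΔT_eq = F / λ = 187.5 / 23.28 = 8.05 K.
t = 374.7 days = 3.24×10^7 s, so t/τ = 1.39.
ΔT(t) = ΔT_eq (1 − e^(−t/τ)) = 8.05 × (1 − e^−1.39) = 6.05 K.

6.0 K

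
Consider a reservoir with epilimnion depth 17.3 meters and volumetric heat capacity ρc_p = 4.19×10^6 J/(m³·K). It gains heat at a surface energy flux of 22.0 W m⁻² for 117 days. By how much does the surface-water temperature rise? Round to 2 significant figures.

3.1 K

Areal heat capacity C = ρc_p × D = 4.19×10^6 × 17.3 = 7.25×10^7 J/(m^2 K).
Net heat input Q = F Δt = 22.0 × (117 days × 86400 s/day) = 2.22×10^8 J/m².
ΔT = Q / C = 2.22×10^8 / 7.25×10^7 = 3.07 K.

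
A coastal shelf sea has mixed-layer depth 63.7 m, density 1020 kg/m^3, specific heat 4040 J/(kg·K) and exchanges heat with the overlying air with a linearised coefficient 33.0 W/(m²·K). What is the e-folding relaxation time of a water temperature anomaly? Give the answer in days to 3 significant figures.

Areal heat capacity C = ρ c_p D = 1020 × 4040 × 63.7 = 2.62×10^8 J/(m^2 K).
Relaxation time τ = C / λ = 2.62×10^8 / 33.0 = 7.95×10^6 s.
In days: 7.95×10^6 s / (86400 s/day) = 92.1 days.

92.1 days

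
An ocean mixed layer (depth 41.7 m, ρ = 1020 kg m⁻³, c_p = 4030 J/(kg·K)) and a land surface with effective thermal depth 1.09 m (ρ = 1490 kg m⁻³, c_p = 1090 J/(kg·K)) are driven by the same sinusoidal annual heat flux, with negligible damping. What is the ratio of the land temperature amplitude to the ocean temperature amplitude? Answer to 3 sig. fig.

96.8

C_ocean = 1020 × 4030 × 41.7 = 1.71×10^8 J/(m²·K).
C_land = 1490 × 1090 × 1.09 = 1.77×10^6 J/(m²·K).
Undamped amplitude ∝ 1/C, so A_land/A_ocean = C_ocean/C_land = 96.8.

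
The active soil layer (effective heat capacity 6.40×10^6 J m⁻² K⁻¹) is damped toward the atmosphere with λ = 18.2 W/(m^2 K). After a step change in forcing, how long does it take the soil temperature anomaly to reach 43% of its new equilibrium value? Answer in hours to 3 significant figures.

Areal heat capacity C = 6.40×10^6 J m⁻² K⁻¹ (given).
τ = C / λ = 6.40×10^6 / 18.2 = 3.52×10^5 s.
Fraction reached: 1 − e^(−t/τ) = 0.43 ⇒ t = −τ ln(1 − 0.43) = τ × 0.562.
t = 1.98×10^5 s = 54.9 hours.

54.9 hours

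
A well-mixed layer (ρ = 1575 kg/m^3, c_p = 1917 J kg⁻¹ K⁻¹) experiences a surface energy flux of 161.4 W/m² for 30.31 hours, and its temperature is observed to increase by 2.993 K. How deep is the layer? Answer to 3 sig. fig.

Heat input Q = F Δt = 161.4 × 1.09×10^5 s = 1.76×10^7 J/m².
Required areal heat capacity C = Q / ΔT = 5.88×10^6 J/(m²·K).
Depth D = C / (ρ c_p) = 5.88×10^6 / (1575 × 1917) = 1.95 m.

1.95 m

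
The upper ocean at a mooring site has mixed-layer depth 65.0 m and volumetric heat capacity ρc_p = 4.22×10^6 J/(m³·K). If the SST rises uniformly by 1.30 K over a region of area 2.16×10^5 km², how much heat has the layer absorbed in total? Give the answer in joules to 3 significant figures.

Areal heat capacity C = ρc_p × D = 4.22×10^6 × 65.0 = 2.74×10^8 J m⁻² K⁻¹.
Heat per unit area: q = C ΔT = 2.74×10^8 × 1.30 = 3.57×10^8 J/m².
Total heat: Q = q × A = 3.57×10^8 × (2.16×10^5 × 10⁶ m²) = 7.70×10^19 J.

7.70×10^19 J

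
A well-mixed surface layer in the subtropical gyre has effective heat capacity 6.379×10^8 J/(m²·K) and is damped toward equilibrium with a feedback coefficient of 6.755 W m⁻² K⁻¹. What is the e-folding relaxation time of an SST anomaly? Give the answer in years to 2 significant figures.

3.0 years

Areal heat capacity C = 6.379×10^8 J/(m²·K) (given).
Relaxation time τ = C / λ = 6.38×10^8 / 6.755 = 9.44×10^7 s.
In years: 9.44×10^7 s / (3.156×10^7 s/year) = 2.99 years.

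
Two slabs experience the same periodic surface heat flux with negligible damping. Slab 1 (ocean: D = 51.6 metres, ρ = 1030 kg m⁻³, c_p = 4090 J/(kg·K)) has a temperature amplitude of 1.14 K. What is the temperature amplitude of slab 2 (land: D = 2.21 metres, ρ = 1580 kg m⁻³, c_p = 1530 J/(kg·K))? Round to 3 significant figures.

C_ocean = 2.17×10^8 J/(m²·K); C_land = 5.34×10^6 J/(m²·K).
A ∝ 1/C ⇒ A_land = A_ocean × C_ocean/C_land = 1.14 × 40.7 = 46.4 K.

46.4 K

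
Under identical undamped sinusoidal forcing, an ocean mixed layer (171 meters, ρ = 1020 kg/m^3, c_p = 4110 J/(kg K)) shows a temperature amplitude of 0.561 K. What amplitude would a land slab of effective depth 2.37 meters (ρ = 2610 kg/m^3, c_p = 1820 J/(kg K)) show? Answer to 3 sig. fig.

35.7 K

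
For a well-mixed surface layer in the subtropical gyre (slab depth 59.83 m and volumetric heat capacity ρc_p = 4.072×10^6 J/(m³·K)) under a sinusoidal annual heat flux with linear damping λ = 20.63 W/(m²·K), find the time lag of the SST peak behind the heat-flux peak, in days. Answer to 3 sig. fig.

67.9 days

Areal heat capacity C = ρc_p × D = 4.072×10^6 × 59.83 = 2.44×10^8 J m⁻² K⁻¹.
ω = 2π / 3.15×10^7 s = 1.99×10^-7 s⁻¹.
Phase lag φ = arctan(Cω/λ) = arctan(48.5/20.63) = 1.17 rad.
Time lag = φ / ω = 1.17 / 1.99×10^-7 = 5.87×10^6 s = 67.9 days.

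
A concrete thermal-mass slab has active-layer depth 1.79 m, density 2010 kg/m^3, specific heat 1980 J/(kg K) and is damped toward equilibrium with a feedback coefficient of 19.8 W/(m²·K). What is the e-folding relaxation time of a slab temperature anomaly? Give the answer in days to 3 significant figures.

Areal heat capacity C = ρ c_p D = 2010 × 1980 × 1.79 = 7.12×10^6 J/(m^2 K).
Relaxation time τ = C / λ = 7.12×10^6 / 19.8 = 3.60×10^5 s.
In days: 3.60×10^5 s / (86400 s/day) = 4.16 days.

4.16 days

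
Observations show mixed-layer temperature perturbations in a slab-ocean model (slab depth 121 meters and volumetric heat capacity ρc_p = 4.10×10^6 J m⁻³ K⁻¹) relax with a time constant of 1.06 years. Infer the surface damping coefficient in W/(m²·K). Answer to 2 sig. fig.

15

Areal heat capacity C = ρc_p × D = 4.10×10^6 × 121 = 4.96×10^8 J m⁻² K⁻¹.
τ = 1.06 years = 3.35×10^7 s.
λ = C / τ = 4.96×10^8 / 3.35×10^7 = 14.8 W/(m²·K).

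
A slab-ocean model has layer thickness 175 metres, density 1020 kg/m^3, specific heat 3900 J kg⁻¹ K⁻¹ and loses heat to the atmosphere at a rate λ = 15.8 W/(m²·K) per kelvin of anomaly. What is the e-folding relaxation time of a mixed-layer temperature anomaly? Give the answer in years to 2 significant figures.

Areal heat capacity C = ρ c_p D = 1020 × 3900 × 175 = 6.96×10^8 J/(m^2 K).
Relaxation time τ = C / λ = 6.96×10^8 / 15.8 = 4.41×10^7 s.
In years: 4.41×10^7 s / (3.156×10^7 s/year) = 1.40 years.

1.4 years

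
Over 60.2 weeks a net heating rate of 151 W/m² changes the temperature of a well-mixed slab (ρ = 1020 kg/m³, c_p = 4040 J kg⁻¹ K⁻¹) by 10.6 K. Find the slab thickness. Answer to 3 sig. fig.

Heat input Q = F Δt = 151 × 3.64×10^7 s = 5.50×10^9 J/m².
Required areal heat capacity C = Q / ΔT = 5.19×10^8 J/(m²·K).
Depth D = C / (ρ c_p) = 5.19×10^8 / (1020 × 4040) = 126 m.

126 m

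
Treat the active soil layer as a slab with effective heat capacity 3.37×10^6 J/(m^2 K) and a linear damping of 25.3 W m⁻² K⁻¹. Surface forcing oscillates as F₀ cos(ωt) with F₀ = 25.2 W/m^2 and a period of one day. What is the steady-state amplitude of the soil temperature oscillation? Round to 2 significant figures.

Areal heat capacity C = 3.37×10^6 J/(m^2 K) (given).
Angular frequency ω = 2π / T = 2π / 86400 s = 7.27×10^-5 s⁻¹.
√((Cω)² + λ²) = √((245)² + 25.3²) = 246 W/(m²·K).
Amplitude A = F₀ / √((Cω)²+λ²) = 25.2 / 246 = 0.102 K.

0.10 K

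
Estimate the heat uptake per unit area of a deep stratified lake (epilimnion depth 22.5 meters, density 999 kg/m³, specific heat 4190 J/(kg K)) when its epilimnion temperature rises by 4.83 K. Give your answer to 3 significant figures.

Areal heat capacity C = ρ c_p D = 999 × 4190 × 22.5 = 9.42×10^7 J/(m^2 K).
ΔQ = C ΔT = 9.42×10^7 × 4.83 = 4.55×10^8 J/m².

4.55×10^8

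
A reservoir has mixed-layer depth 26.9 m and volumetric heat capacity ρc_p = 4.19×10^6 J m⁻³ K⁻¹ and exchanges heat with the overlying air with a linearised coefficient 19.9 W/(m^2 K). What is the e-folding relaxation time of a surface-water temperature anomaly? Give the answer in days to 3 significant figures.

65.6 days

Areal heat capacity C = ρc_p × D = 4.19×10^6 × 26.9 = 1.13×10^8 J/(m²·K).
Relaxation time τ = C / λ = 1.13×10^8 / 19.9 = 5.66×10^6 s.
In days: 5.66×10^6 s / (86400 s/day) = 65.6 days.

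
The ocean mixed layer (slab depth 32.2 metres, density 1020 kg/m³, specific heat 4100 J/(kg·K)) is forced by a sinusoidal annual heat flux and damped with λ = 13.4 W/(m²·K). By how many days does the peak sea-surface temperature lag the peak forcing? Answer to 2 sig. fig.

64 days

Areal heat capacity C = ρ c_p D = 1020 × 4100 × 32.2 = 1.35×10^8 J/(m^2 K).
ω = 2π / 3.15×10^7 s = 1.99×10^-7 s⁻¹.
Phase lag φ = arctan(Cω/λ) = arctan(26.8/13.4) = 1.11 rad.
Time lag = φ / ω = 1.11 / 1.99×10^-7 = 5.56×10^6 s = 64.3 days.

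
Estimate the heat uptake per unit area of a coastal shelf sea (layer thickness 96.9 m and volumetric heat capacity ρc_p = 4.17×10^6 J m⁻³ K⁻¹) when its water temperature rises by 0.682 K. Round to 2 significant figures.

2.8×10^8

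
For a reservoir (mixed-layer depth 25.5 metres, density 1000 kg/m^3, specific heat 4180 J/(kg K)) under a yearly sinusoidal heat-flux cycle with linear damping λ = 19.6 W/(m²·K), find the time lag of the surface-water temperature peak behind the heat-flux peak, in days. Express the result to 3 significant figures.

48.0 days

Areal heat capacity C = ρ c_p D = 1000 × 4180 × 25.5 = 1.07×10^8 J m⁻² K⁻¹.
ω = 2π / 3.15×10^7 s = 1.99×10^-7 s⁻¹.
Phase lag φ = arctan(Cω/λ) = arctan(21.2/19.6) = 0.825 rad.
Time lag = φ / ω = 0.825 / 1.99×10^-7 = 4.14×10^6 s = 48.0 days.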